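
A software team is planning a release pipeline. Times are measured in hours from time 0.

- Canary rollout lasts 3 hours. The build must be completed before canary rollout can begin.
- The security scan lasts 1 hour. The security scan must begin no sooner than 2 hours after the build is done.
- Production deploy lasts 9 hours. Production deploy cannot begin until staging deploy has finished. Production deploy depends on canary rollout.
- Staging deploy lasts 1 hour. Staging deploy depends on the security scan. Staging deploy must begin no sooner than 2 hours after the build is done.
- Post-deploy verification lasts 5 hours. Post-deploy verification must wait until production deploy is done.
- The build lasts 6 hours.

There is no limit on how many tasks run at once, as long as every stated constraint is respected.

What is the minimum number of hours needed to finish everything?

24

The build has no prerequisites, so it starts at hour 0 and finishes at hour 6.
Canary rollout waits on the build (finishes hour 6), so it starts at hour 6 and finishes at 6 + 3 = hour 9.
The security scan cannot begin until the build (finishes hour 6, plus 2-hour gap → hour 8). It runs from hour 8 to 8 + 1 = hour 9.
For staging deploy: the security scan (finishes hour 9); the build (finishes hour 6, plus 2-hour gap → hour 8). Taking the maximum gives a start of hour 9, and it finishes at 9 + 1 = hour 10.
Production deploy cannot start until staging deploy (finishes hour 10); canary rollout (finishes hour 9). The controlling bound is hour 10, so production deploy finishes at 10 + 9 = hour 19.
Post-deploy verification waits on production deploy (finishes hour 19), so it starts at hour 19 and finishes at 19 + 5 = hour 24.
All tasks are finished once the last one completes. Finish times: The build at 6, The security scan at 9, Staging deploy at 10, Canary rollout at 9, Production deploy at 19, Post-deploy verification at 24. The latest is hour 24.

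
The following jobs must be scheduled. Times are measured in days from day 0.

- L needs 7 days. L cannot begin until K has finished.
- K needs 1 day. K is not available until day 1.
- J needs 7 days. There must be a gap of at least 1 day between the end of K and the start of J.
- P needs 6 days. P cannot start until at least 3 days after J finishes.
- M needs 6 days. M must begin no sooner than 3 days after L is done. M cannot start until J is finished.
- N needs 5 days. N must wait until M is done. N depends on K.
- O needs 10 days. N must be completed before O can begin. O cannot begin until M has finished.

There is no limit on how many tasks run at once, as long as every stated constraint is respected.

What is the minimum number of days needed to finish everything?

33

After its own release at day 1, K can start at day 1 and finishes at day 2.
L cannot begin until K (finishes day 2). It runs from day 2 to 2 + 7 = day 9.
J waits on K (finishes day 2, plus 1-day gap → day 3), so it starts at day 3 and finishes at 3 + 7 = day 10.
P cannot begin until J (finishes day 10, plus 3-day gap → day 13). It runs from day 13 to 13 + 6 = day 19.
For M: L (finishes day 9, plus 3-day gap → day 12); J (finishes day 10). Taking the maximum gives a start of day 12, and it finishes at 12 + 6 = day 18.
N cannot start until M (finishes day 18); K (finishes day 2). The controlling bound is day 18, so N finishes at 18 + 5 = day 23.
O has to wait for N (finishes day 23); M (finishes day 18). The latest of these is day 23, so O runs day 23 to 23 + 10 = day 33.
All tasks are finished once the last one completes. Finish times: J at 10, K at 2, L at 9, M at 18, N at 23, O at 33, P at 19. The latest is day 33.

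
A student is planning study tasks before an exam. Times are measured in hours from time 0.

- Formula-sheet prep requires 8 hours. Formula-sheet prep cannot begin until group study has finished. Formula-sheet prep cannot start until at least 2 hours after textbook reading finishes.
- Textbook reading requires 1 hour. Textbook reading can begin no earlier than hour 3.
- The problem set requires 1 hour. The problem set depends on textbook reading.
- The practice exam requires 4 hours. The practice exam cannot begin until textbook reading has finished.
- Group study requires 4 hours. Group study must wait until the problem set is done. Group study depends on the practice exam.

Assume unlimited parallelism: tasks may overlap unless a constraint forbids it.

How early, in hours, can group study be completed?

12

After its own release at hour 3, textbook reading can start at hour 3 and finishes at hour 4.
The practice exam cannot begin until textbook reading (finishes hour 4). It runs from hour 4 to 4 + 4 = hour 8.
After textbook reading (finishes hour 4), the problem set can start at hour 4 and finishes at hour 5.
Group study has to wait for the problem set (finishes hour 5); the practice exam (finishes hour 8). The latest of these is hour 8, so group study runs hour 8 to 8 + 4 = hour 12.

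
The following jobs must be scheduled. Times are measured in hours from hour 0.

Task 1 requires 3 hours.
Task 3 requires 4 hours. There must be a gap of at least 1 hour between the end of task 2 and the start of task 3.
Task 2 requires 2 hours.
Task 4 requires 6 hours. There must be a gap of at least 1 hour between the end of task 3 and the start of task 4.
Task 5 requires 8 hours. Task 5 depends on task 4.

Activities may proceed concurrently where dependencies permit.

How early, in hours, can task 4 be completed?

Task 2 has no prerequisites, so it starts at hour 0 and finishes at hour 2.
Task 3 cannot begin until task 2 (finishes hour 2, plus 1-hour gap → hour 3). It runs from hour 3 to 3 + 4 = hour 7.
Task 4 waits on task 3 (finishes hour 7, plus 1-hour gap → hour 8), so it starts at hour 8 and finishes at 8 + 6 = hour 14.

14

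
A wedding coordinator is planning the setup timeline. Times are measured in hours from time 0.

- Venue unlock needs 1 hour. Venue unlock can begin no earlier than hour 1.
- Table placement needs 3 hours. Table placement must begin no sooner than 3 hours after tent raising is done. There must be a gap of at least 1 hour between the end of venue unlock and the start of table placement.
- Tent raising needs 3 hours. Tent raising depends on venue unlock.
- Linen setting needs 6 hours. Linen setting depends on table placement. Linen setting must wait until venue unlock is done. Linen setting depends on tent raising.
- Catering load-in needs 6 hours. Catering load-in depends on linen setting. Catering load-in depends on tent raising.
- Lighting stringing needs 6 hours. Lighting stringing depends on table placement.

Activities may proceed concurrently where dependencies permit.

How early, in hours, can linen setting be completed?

Venue unlock cannot begin until its own release at hour 1. It runs from hour 1 to 1 + 1 = hour 2.
After venue unlock (finishes hour 2), tent raising can start at hour 2 and finishes at hour 5.
Table placement cannot start until tent raising (finishes hour 5, plus 3-hour gap → hour 8); venue unlock (finishes hour 2, plus 1-hour gap → hour 3). The controlling bound is hour 8, so table placement finishes at 8 + 3 = hour 11.
Linen setting cannot start until table placement (finishes hour 11); venue unlock (finishes hour 2); tent raising (finishes hour 5). The controlling bound is hour 11, so linen setting finishes at 11 + 6 = hour 17.

17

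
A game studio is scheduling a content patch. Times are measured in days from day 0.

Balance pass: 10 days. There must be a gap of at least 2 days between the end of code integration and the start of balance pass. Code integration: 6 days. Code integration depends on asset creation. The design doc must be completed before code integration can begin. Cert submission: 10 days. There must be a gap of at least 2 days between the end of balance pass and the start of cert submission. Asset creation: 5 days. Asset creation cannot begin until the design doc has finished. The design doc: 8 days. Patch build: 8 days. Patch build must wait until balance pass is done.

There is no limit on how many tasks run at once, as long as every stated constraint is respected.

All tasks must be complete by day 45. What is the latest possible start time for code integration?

Cert submission must finish by day 45; it takes 10 days, so it must start by 45 − 10 = day 35.
Nothing follows patch build; the deadline of day 45 is its only limit. It must start by 45 − 8 = day 37.
Balance pass feeds cert submission (must start by day 35, minus 2-day gap → day 33); patch build (must start by day 37). Taking the minimum, balance pass must finish by day 33 and start by 33 − 10 = day 23.
Code integration has to be done before balance pass (must start by day 23, minus 2-day gap → day 21). That means finishing by day 21, i.e. starting by 21 − 6 = day 15.

15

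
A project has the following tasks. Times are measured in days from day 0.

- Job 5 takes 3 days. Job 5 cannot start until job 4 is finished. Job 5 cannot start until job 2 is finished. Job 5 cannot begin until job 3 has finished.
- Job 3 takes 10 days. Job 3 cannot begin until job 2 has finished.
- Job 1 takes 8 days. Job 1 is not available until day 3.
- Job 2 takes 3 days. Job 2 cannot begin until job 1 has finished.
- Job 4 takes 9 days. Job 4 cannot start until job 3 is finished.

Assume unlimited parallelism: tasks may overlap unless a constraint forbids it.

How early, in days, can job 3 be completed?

After its own release at day 3, job 1 can start at day 3 and finishes at day 11.
Job 2 cannot begin until job 1 (finishes day 11). It runs from day 11 to 11 + 3 = day 14.
Job 3 waits on job 2 (finishes day 14), so it starts at day 14 and finishes at 14 + 10 = day 24.

24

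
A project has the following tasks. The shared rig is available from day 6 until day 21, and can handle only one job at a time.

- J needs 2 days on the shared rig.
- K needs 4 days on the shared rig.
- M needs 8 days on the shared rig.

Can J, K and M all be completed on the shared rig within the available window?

The shared rig window is 21 − 6 = 15 days.
Running back to back, the jobs need 2 + 4 + 8 = 14 days on the shared rig.
Since 14 ≤ 15, they fit within the window.

Yes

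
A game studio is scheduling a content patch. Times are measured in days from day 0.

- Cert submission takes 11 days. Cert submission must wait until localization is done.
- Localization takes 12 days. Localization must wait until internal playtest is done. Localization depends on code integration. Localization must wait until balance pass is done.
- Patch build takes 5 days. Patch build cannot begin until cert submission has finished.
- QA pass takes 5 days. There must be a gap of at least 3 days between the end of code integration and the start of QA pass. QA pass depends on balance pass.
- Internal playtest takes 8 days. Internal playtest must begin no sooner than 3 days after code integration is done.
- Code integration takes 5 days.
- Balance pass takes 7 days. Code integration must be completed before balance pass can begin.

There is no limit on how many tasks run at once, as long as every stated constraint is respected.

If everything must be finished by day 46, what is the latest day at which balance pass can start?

Patch build has no dependents, so it just needs to finish by day 46. Starting by 46 − 5 = day 41 achieves that.
Since patch build (must start by day 41) depends on it, cert submission must finish by day 41. Backing off its 11-day duration gives a latest start of day 30.
Localization must finish before cert submission (must start by day 30). With a 12-day duration, localization must start by 30 − 12 = day 18.
QA pass has no dependents, so it just needs to finish by day 46. Starting by 46 − 5 = day 41 achieves that.
For balance pass: localization (must start by day 18); QA pass (must start by day 41). The most restrictive is day 18; with a 7-day duration, balance pass must start by day 11.

11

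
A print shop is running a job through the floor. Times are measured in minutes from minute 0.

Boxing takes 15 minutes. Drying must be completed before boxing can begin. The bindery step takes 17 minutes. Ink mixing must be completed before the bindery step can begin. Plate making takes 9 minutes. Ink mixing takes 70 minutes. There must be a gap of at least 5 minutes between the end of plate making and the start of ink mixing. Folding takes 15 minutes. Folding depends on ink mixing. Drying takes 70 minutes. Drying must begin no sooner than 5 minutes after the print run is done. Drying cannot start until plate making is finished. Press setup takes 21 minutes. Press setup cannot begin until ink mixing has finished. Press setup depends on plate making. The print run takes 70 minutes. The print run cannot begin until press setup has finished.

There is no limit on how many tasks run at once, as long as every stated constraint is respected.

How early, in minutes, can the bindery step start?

Plate making has no prerequisites, so it starts at minute 0 and finishes at minute 9.
After plate making (finishes minute 9, plus 5-minute gap → minute 14), ink mixing can start at minute 14 and finishes at minute 84.
The bindery step waits on ink mixing (finishes minute 84), so the earliest it can start is minute 84.

84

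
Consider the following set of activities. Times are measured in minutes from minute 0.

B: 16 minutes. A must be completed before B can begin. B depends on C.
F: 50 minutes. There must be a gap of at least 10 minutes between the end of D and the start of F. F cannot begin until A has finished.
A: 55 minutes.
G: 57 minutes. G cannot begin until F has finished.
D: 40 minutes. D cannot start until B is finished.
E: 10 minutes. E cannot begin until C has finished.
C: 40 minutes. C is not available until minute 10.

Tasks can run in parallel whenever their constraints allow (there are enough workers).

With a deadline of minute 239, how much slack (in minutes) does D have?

11

After its own release at minute 10, C can start at minute 10 and finishes at minute 50.
A has no prerequisites, so it starts at minute 0 and finishes at minute 55.
B needs all of A (finishes minute 55); C (finishes minute 50). That puts its earliest start at minute 55; it finishes at 55 + 16 = minute 71.
After B (finishes minute 71), D can start at minute 71 and finishes at minute 111.

Working backward from the deadline:
Nothing follows G; the deadline of minute 239 is its only limit. It must start by 239 − 57 = minute 182.
F must finish before G (must start by minute 182). With a 50-minute duration, F must start by 182 − 50 = minute 132.
D must finish before F (must start by minute 132, minus 10-minute gap → minute 122). With a 40-minute duration, D must start by 122 − 40 = minute 82.
So D can start as early as minute 71 and as late as minute 82, giving 82 − 71 = 11 minutes of slack.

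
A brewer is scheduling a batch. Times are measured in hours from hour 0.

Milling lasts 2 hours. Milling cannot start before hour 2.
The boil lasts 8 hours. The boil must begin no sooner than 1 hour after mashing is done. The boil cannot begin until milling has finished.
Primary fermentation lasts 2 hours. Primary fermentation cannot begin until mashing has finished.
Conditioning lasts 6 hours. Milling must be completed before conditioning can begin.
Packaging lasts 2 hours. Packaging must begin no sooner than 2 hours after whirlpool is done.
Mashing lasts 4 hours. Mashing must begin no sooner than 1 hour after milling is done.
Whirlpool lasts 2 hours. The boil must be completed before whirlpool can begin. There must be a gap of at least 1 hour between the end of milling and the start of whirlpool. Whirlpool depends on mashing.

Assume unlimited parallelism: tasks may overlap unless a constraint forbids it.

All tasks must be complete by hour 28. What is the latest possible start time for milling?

Nothing follows packaging; the deadline of hour 28 is its only limit. It must start by 28 − 2 = hour 26.
Whirlpool must finish before packaging (must start by hour 26, minus 2-hour gap → hour 24). With a 2-hour duration, whirlpool must start by 24 − 2 = hour 22.
Since whirlpool (must start by hour 22) depends on it, the boil must finish by hour 22. Backing off its 8-hour duration gives a latest start of hour 14.
Primary fermentation has no dependents, so it just needs to finish by hour 28. Starting by 28 − 2 = hour 26 achieves that.
Mashing has several dependents: the boil (must start by hour 14, minus 1-hour gap → hour 13); whirlpool (must start by hour 22); primary fermentation (must start by hour 26). The earliest of those limits is hour 13, so mashing must start by 13 − 4 = hour 9.
To finish by hour 28, conditioning (duration 6) must start no later than hour 22.
Milling must finish in time for mashing (must start by hour 9, minus 1-hour gap → hour 8); the boil (must start by hour 14); whirlpool (must start by hour 22, minus 1-hour gap → hour 21); conditioning (must start by hour 22). The tightest is hour 8, so milling must start by 8 − 2 = hour 6.

6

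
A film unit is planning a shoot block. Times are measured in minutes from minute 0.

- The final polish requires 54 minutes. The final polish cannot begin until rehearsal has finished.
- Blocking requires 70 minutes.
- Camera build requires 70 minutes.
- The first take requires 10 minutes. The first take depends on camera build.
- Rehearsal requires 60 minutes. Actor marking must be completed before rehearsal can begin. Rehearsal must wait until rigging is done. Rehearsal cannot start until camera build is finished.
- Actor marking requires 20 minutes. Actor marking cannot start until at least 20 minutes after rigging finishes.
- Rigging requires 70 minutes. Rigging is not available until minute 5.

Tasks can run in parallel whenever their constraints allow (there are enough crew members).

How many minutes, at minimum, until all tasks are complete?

Nothing blocks blocking, so it runs from minute 0 to minute 70.
Camera build can start immediately at minute 0; it finishes at minute 70.
The first take waits on camera build (finishes minute 70), so it starts at minute 70 and finishes at 70 + 10 = minute 80.
Rigging cannot begin until its own release at minute 5. It runs from minute 5 to 5 + 70 = minute 75.
Actor marking waits on rigging (finishes minute 75, plus 20-minute gap → minute 95), so it starts at minute 95 and finishes at 95 + 20 = minute 115.
Rehearsal needs all of actor marking (finishes minute 115); rigging (finishes minute 75); camera build (finishes minute 70). That puts its earliest start at minute 115; it finishes at 115 + 60 = minute 175.
After rehearsal (finishes minute 175), the final polish can start at minute 175 and finishes at minute 229.
All tasks are finished once the last one completes. Finish times: Rigging at 75, Camera build at 70, Blocking at 70, Actor marking at 115, Rehearsal at 175, The final polish at 229, The first take at 80. The latest is minute 229.

229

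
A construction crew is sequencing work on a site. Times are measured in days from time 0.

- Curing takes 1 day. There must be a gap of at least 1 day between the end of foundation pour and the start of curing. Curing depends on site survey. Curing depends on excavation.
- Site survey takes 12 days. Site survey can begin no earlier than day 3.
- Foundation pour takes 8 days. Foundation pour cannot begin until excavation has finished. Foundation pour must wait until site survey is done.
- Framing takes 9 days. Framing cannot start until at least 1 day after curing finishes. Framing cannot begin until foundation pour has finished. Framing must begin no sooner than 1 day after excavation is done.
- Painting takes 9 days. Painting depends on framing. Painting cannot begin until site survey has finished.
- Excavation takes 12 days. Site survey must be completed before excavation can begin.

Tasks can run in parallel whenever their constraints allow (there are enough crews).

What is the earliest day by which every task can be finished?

56

Site survey cannot begin until its own release at day 3. It runs from day 3 to 3 + 12 = day 15.
Excavation waits on site survey (finishes day 15), so it starts at day 15 and finishes at 15 + 12 = day 27.
Foundation pour needs all of excavation (finishes day 27); site survey (finishes day 15). That puts its earliest start at day 27; it finishes at 27 + 8 = day 35.
Curing needs all of foundation pour (finishes day 35, plus 1-day gap → day 36); site survey (finishes day 15); excavation (finishes day 27). That puts its earliest start at day 36; it finishes at 36 + 1 = day 37.
For framing: curing (finishes day 37, plus 1-day gap → day 38); foundation pour (finishes day 35); excavation (finishes day 27, plus 1-day gap → day 28). Taking the maximum gives a start of day 38, and it finishes at 38 + 9 = day 47.
For painting: framing (finishes day 47); site survey (finishes day 15). Taking the maximum gives a start of day 47, and it finishes at 47 + 9 = day 56.
All tasks are finished once the last one completes. Finish times: Site survey at 15, Excavation at 27, Foundation pour at 35, Curing at 37, Framing at 47, Painting at 56. The latest is day 56.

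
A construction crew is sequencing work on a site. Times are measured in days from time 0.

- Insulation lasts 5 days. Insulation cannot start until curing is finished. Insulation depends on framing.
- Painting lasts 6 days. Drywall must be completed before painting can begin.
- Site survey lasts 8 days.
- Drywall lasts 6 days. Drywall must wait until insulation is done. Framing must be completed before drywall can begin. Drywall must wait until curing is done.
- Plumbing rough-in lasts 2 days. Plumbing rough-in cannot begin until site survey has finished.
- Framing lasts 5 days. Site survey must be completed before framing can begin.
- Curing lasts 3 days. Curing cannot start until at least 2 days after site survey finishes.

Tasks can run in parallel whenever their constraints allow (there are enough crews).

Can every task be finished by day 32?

Yes

Site survey has no prerequisites, so it starts at day 0 and finishes at day 8.
Plumbing rough-in waits on site survey (finishes day 8), so it starts at day 8 and finishes at 8 + 2 = day 10.
Framing waits on site survey (finishes day 8), so it starts at day 8 and finishes at 8 + 5 = day 13.
Curing cannot begin until site survey (finishes day 8, plus 2-day gap → day 10). It runs from day 10 to 10 + 3 = day 13.
Insulation cannot start until curing (finishes day 13); framing (finishes day 13). The controlling bound is day 13, so insulation finishes at 13 + 5 = day 18.
Drywall has to wait for insulation (finishes day 18); framing (finishes day 13); curing (finishes day 13). The latest of these is day 18, so drywall runs day 18 to 18 + 6 = day 24.
After drywall (finishes day 24), painting can start at day 24 and finishes at day 30.
Every task is finished by day 30, which is no later than the deadline of 32, so the schedule is feasible.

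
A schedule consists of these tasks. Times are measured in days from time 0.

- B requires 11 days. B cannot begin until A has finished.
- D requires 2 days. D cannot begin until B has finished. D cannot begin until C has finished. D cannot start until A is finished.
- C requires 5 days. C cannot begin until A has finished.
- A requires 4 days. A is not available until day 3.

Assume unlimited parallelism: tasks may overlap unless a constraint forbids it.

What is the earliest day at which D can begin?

A cannot begin until its own release at day 3. It runs from day 3 to 3 + 4 = day 7.
After A (finishes day 7), C can start at day 7 and finishes at day 12.
B waits on A (finishes day 7), so it starts at day 7 and finishes at 7 + 11 = day 18.
D waits on B (finishes day 18); C (finishes day 12); A (finishes day 7). The latest of these is day 18, which is the earliest D can start.

18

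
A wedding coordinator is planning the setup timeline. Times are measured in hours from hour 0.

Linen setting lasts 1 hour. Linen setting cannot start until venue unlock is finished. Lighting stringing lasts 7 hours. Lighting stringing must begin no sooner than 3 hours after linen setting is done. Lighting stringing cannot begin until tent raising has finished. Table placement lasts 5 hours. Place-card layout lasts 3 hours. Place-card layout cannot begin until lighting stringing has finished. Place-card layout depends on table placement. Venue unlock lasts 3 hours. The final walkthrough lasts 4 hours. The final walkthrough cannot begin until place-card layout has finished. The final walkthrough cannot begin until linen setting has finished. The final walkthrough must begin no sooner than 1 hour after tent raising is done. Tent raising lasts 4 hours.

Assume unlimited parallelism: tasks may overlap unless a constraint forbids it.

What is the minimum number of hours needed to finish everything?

21

Table placement has no prerequisites, so it starts at hour 0 and finishes at hour 5.
Nothing blocks tent raising, so it runs from hour 0 to hour 4.
Venue unlock has no prerequisites, so it starts at hour 0 and finishes at hour 3.
Linen setting cannot begin until venue unlock (finishes hour 3). It runs from hour 3 to 3 + 1 = hour 4.
Lighting stringing cannot start until linen setting (finishes hour 4, plus 3-hour gap → hour 7); tent raising (finishes hour 4). The controlling bound is hour 7, so lighting stringing finishes at 7 + 7 = hour 14.
Place-card layout has to wait for lighting stringing (finishes hour 14); table placement (finishes hour 5). The latest of these is hour 14, so place-card layout runs hour 14 to 14 + 3 = hour 17.
The final walkthrough needs all of place-card layout (finishes hour 17); linen setting (finishes hour 4); tent raising (finishes hour 4, plus 1-hour gap → hour 5). That puts its earliest start at hour 17; it finishes at 17 + 4 = hour 21.
All tasks are finished once the last one completes. Finish times: Venue unlock at 3, Tent raising at 4, Table placement at 5, Linen setting at 4, Lighting stringing at 14, Place-card layout at 17, The final walkthrough at 21. The latest is hour 21.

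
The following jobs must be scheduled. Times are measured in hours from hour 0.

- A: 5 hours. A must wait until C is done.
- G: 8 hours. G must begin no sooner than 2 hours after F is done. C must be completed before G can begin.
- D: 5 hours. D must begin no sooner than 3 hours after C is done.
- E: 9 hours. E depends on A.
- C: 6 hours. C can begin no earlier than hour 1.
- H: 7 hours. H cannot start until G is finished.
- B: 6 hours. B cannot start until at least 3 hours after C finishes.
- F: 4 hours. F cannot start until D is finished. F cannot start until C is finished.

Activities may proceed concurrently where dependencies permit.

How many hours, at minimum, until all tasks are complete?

C cannot begin until its own release at hour 1. It runs from hour 1 to 1 + 6 = hour 7.
D waits on C (finishes hour 7, plus 3-hour gap → hour 10), so it starts at hour 10 and finishes at 10 + 5 = hour 15.
F has to wait for D (finishes hour 15); C (finishes hour 7). The latest of these is hour 15, so F runs hour 15 to 15 + 4 = hour 19.
G cannot start until F (finishes hour 19, plus 2-hour gap → hour 21); C (finishes hour 7). The controlling bound is hour 21, so G finishes at 21 + 8 = hour 29.
H cannot begin until G (finishes hour 29). It runs from hour 29 to 29 + 7 = hour 36.
After C (finishes hour 7, plus 3-hour gap → hour 10), B can start at hour 10 and finishes at hour 16.
A waits on C (finishes hour 7), so it starts at hour 7 and finishes at 7 + 5 = hour 12.
After A (finishes hour 12), E can start at hour 12 and finishes at hour 21.
All tasks are finished once the last one completes. Finish times: A at 12, B at 16, C at 7, D at 15, E at 21, F at 19, G at 29, H at 36. The latest is hour 36.

36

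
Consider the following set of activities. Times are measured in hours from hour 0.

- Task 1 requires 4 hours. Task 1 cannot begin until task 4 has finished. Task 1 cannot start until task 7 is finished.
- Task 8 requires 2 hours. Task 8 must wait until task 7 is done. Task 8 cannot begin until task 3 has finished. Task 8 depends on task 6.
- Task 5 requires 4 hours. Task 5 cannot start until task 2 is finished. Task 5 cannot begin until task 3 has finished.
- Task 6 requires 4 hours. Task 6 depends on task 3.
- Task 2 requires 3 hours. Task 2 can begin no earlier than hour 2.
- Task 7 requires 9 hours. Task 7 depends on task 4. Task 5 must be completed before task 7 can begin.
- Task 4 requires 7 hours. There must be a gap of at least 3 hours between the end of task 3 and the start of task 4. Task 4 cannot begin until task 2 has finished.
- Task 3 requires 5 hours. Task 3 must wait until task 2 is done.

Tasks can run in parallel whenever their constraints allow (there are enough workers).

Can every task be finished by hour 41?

After its own release at hour 2, task 2 can start at hour 2 and finishes at hour 5.
After task 2 (finishes hour 5), task 3 can start at hour 5 and finishes at hour 10.
Task 6 cannot begin until task 3 (finishes hour 10). It runs from hour 10 to 10 + 4 = hour 14.
Task 5 needs all of task 2 (finishes hour 5); task 3 (finishes hour 10). That puts its earliest start at hour 10; it finishes at 10 + 4 = hour 14.
For task 4: task 3 (finishes hour 10, plus 3-hour gap → hour 13); task 2 (finishes hour 5). Taking the maximum gives a start of hour 13, and it finishes at 13 + 7 = hour 20.
Task 7 needs all of task 4 (finishes hour 20); task 5 (finishes hour 14). That puts its earliest start at hour 20; it finishes at 20 + 9 = hour 29.
For task 8: task 7 (finishes hour 29); task 3 (finishes hour 10); task 6 (finishes hour 14). Taking the maximum gives a start of hour 29, and it finishes at 29 + 2 = hour 31.
For task 1: task 4 (finishes hour 20); task 7 (finishes hour 29). Taking the maximum gives a start of hour 29, and it finishes at 29 + 4 = hour 33.
Every task is finished by hour 33, which is no later than the deadline of 41, so the schedule is feasible.

Yes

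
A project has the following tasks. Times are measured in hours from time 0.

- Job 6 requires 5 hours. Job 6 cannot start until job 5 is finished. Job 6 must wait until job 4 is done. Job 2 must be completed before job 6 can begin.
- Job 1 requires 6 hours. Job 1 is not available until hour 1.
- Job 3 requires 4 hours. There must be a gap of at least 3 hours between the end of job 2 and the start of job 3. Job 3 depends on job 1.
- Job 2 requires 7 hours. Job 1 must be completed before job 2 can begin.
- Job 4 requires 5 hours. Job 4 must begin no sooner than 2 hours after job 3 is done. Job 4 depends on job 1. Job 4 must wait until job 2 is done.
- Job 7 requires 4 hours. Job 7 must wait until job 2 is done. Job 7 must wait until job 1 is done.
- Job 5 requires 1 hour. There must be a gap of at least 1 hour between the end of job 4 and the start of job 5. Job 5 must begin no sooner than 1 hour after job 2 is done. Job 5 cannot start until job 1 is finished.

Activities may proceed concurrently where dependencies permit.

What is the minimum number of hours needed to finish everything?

35

Job 1 cannot begin until its own release at hour 1. It runs from hour 1 to 1 + 6 = hour 7.
Job 2 waits on job 1 (finishes hour 7), so it starts at hour 7 and finishes at 7 + 7 = hour 14.
Job 7 needs all of job 2 (finishes hour 14); job 1 (finishes hour 7). That puts its earliest start at hour 14; it finishes at 14 + 4 = hour 18.
Job 3 needs all of job 2 (finishes hour 14, plus 3-hour gap → hour 17); job 1 (finishes hour 7). That puts its earliest start at hour 17; it finishes at 17 + 4 = hour 21.
Job 4 has to wait for job 3 (finishes hour 21, plus 2-hour gap → hour 23); job 1 (finishes hour 7); job 2 (finishes hour 14). The latest of these is hour 23, so job 4 runs hour 23 to 23 + 5 = hour 28.
Job 5 has to wait for job 4 (finishes hour 28, plus 1-hour gap → hour 29); job 2 (finishes hour 14, plus 1-hour gap → hour 15); job 1 (finishes hour 7). The latest of these is hour 29, so job 5 runs hour 29 to 29 + 1 = hour 30.
Job 6 needs all of job 5 (finishes hour 30); job 4 (finishes hour 28); job 2 (finishes hour 14). That puts its earliest start at hour 30; it finishes at 30 + 5 = hour 35.
All tasks are finished once the last one completes. Finish times: Job 1 at 7, Job 2 at 14, Job 3 at 21, Job 4 at 28, Job 5 at 30, Job 6 at 35, Job 7 at 18. The latest is hour 35.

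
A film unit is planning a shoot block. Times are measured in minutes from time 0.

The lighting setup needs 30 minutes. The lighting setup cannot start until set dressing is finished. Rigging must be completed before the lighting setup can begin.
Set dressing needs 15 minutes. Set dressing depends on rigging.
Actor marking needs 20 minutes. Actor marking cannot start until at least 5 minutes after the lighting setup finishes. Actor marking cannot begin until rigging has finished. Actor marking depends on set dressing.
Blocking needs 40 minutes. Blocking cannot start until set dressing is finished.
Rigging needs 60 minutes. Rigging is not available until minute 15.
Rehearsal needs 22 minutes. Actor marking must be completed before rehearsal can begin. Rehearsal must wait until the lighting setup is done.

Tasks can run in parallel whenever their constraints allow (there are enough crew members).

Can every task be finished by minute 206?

After its own release at minute 15, rigging can start at minute 15 and finishes at minute 75.
After rigging (finishes minute 75), set dressing can start at minute 75 and finishes at minute 90.
Blocking cannot begin until set dressing (finishes minute 90). It runs from minute 90 to 90 + 40 = minute 130.
The lighting setup needs all of set dressing (finishes minute 90); rigging (finishes minute 75). That puts its earliest start at minute 90; it finishes at 90 + 30 = minute 120.
Actor marking cannot start until the lighting setup (finishes minute 120, plus 5-minute gap → minute 125); rigging (finishes minute 75); set dressing (finishes minute 90). The controlling bound is minute 125, so actor marking finishes at 125 + 20 = minute 145.
Rehearsal cannot start until actor marking (finishes minute 145); the lighting setup (finishes minute 120). The controlling bound is minute 145, so rehearsal finishes at 145 + 22 = minute 167.
Every task is finished by minute 167, which is no later than the deadline of 206, so the schedule is feasible.

Yes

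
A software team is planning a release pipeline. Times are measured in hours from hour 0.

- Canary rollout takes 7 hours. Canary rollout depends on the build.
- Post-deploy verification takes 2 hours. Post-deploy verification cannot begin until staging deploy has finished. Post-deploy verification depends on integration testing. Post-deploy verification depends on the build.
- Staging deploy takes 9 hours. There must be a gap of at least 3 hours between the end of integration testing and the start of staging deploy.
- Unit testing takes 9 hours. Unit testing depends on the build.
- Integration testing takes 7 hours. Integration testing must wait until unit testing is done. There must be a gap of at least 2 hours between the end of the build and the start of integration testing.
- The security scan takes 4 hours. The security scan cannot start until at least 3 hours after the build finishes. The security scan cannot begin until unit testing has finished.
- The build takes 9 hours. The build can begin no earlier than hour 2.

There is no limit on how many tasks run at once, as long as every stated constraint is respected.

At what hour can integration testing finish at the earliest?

The build waits on its own release at hour 2, so it starts at hour 2 and finishes at 2 + 9 = hour 11.
Unit testing cannot begin until the build (finishes hour 11). It runs from hour 11 to 11 + 9 = hour 20.
Integration testing needs all of unit testing (finishes hour 20); the build (finishes hour 11, plus 2-hour gap → hour 13). That puts its earliest start at hour 20; it finishes at 20 + 7 = hour 27.

27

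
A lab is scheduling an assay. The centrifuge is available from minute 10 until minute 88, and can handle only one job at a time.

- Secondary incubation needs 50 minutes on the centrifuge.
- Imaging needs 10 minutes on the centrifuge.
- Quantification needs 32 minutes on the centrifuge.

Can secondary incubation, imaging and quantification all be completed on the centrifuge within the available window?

The centrifuge window is 88 − 10 = 78 minutes.
Running back to back, the jobs need 50 + 10 + 32 = 92 minutes on the centrifuge.
Since 92 > 78, they cannot all fit.

No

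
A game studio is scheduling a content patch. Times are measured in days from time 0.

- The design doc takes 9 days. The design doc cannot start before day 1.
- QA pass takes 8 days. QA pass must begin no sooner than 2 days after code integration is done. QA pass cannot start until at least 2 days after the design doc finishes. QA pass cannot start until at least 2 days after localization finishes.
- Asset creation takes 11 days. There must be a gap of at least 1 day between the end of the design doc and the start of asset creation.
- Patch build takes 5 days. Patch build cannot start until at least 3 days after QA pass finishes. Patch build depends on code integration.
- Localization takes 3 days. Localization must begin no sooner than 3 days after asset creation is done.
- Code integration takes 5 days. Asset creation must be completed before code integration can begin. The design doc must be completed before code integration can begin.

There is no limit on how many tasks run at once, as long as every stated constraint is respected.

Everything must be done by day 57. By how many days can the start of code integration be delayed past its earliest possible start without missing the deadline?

After its own release at day 1, the design doc can start at day 1 and finishes at day 10.
Asset creation cannot begin until the design doc (finishes day 10, plus 1-day gap → day 11). It runs from day 11 to 11 + 11 = day 22.
Code integration cannot start until asset creation (finishes day 22); the design doc (finishes day 10). The controlling bound is day 22, so code integration finishes at 22 + 5 = day 27.

Working backward from the deadline:
Patch build must finish by day 57; it takes 5 days, so it must start by 57 − 5 = day 52.
QA pass has to be done before patch build (must start by day 52, minus 3-day gap → day 49). That means finishing by day 49, i.e. starting by 49 − 8 = day 41.
For code integration: QA pass (must start by day 41, minus 2-day gap → day 39); patch build (must start by day 52). The most restrictive is day 39; with a 5-day duration, code integration must start by day 34.
So code integration can start as early as day 22 and as late as day 34, giving 34 − 22 = 12 days of slack.

12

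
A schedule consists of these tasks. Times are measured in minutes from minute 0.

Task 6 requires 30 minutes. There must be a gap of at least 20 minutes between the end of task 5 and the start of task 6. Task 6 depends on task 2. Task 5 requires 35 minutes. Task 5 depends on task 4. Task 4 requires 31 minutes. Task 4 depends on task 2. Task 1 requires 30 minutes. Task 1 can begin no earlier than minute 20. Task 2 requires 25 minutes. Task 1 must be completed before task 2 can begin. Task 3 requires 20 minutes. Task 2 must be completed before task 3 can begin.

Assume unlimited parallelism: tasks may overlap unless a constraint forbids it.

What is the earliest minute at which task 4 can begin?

75

Task 1 cannot begin until its own release at minute 20. It runs from minute 20 to 20 + 30 = minute 50.
Task 2 waits on task 1 (finishes minute 50), so it starts at minute 50 and finishes at 50 + 25 = minute 75.
Task 4 waits on task 2 (finishes minute 75), so the earliest it can start is minute 75.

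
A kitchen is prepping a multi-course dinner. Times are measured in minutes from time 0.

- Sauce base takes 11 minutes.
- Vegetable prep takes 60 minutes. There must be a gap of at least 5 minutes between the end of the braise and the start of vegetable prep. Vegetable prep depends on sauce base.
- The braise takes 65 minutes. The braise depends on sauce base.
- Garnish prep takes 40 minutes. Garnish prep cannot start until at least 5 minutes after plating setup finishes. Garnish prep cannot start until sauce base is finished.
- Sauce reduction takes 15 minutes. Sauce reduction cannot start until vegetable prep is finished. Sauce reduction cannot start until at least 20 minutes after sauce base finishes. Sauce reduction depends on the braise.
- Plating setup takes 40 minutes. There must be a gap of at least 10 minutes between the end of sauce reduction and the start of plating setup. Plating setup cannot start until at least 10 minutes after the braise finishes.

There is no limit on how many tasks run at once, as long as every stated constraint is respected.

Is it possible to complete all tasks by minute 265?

Yes

Sauce base can start immediately at minute 0; it finishes at minute 11.
The braise cannot begin until sauce base (finishes minute 11). It runs from minute 11 to 11 + 65 = minute 76.
Vegetable prep has to wait for the braise (finishes minute 76, plus 5-minute gap → minute 81); sauce base (finishes minute 11). The latest of these is minute 81, so vegetable prep runs minute 81 to 81 + 60 = minute 141.
Sauce reduction cannot start until vegetable prep (finishes minute 141); sauce base (finishes minute 11, plus 20-minute gap → minute 31); the braise (finishes minute 76). The controlling bound is minute 141, so sauce reduction finishes at 141 + 15 = minute 156.
For plating setup: sauce reduction (finishes minute 156, plus 10-minute gap → minute 166); the braise (finishes minute 76, plus 10-minute gap → minute 86). Taking the maximum gives a start of minute 166, and it finishes at 166 + 40 = minute 206.
Garnish prep cannot start until plating setup (finishes minute 206, plus 5-minute gap → minute 211); sauce base (finishes minute 11). The controlling bound is minute 211, so garnish prep finishes at 211 + 40 = minute 251.
Every task is finished by minute 251, which is no later than the deadline of 265, so the schedule is feasible.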